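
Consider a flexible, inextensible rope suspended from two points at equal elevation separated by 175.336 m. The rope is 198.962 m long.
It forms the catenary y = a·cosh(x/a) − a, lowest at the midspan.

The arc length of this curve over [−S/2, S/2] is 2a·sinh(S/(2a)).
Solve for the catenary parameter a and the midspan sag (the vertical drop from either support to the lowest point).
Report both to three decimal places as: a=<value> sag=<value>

seed: a₀ = √(S³/(24(L−S))) = √(175.336³/(24·23.626)) = 97.500293
iter 1: u=0.899156  f(a)=+9.737e-01  f'(a)=-5.250e-01  a ← 97.500293 − (+9.737e-01/-5.250e-01) = 99.354993
iter 2: u=0.882371  f(a)=+2.848e-02  f'(a)=-4.947e-01  a ← 99.354993 − (+2.848e-02/-4.947e-01) = 99.412561
iter 3: u=0.881860  f(a)=+2.599e-05  f'(a)=-4.938e-01  a ← 99.412561 − (+2.599e-05/-4.938e-01) = 99.412614
iter 4: u=0.881860  f(a)=+2.174e-11  f'(a)=-4.938e-01  a ← 99.412614 − (+2.174e-11/-4.938e-01) = 99.412614
converged: |Δa| < 1e-12 after 4 iterations
sag = a·(cosh(S/(2a)) − 1) = 99.412614·(cosh(0.881860) − 1) = 41.226418
T_max/T_min = cosh(S/(2a)) = 1.414700

a=99.413 sag=41.226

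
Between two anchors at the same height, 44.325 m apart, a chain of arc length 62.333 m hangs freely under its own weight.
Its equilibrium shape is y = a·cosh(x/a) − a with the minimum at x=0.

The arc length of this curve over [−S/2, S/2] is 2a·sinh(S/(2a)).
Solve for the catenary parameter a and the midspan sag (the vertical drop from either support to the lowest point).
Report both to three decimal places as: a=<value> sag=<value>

seed: a₀ = √(S³/(24(L−S))) = √(44.325³/(24·18.008)) = 14.194979
iter 1: u=1.561291  f(a)=+2.327e+00  f'(a)=-3.212e+00  a ← 14.194979 − (+2.327e+00/-3.212e+00) = 14.919323
iter 2: u=1.485490  f(a)=+1.899e-01  f'(a)=-2.707e+00  a ← 14.919323 − (+1.899e-01/-2.707e+00) = 14.989488
iter 3: u=1.478536  f(a)=+1.515e-03  f'(a)=-2.664e+00  a ← 14.989488 − (+1.515e-03/-2.664e+00) = 14.990057
iter 4: u=1.478480  f(a)=+9.802e-08  f'(a)=-2.664e+00  a ← 14.990057 − (+9.802e-08/-2.664e+00) = 14.990057
iter 5: u=1.478480  f(a)=+0.000e+00  f'(a)=-2.664e+00  a ← 14.990057 − (+0.000e+00/-2.664e+00) = 14.990057
converged: |Δa| < 1e-12 after 5 iterations
sag = a·(cosh(S/(2a)) − 1) = 14.990057·(cosh(1.478480) − 1) = 19.593936
T_max/T_min = cosh(S/(2a)) = 2.307129

a=14.990 sag=19.594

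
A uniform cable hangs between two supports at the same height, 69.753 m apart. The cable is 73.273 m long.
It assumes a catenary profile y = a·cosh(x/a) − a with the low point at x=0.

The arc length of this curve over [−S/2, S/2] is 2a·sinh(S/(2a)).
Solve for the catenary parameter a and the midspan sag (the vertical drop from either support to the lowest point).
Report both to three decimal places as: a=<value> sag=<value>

a=63.856 sag=9.763

seed: a₀ = √(S³/(24(L−S))) = √(69.753³/(24·3.520)) = 63.382211
iter 1: u=0.550257  f(a)=+5.368e-02  f'(a)=-1.145e-01  a ← 63.382211 − (+5.368e-02/-1.145e-01) = 63.851108
iter 2: u=0.546216  f(a)=+6.015e-04  f'(a)=-1.119e-01  a ← 63.851108 − (+6.015e-04/-1.119e-01) = 63.856482
iter 3: u=0.546170  f(a)=+7.742e-08  f'(a)=-1.119e-01  a ← 63.856482 − (+7.742e-08/-1.119e-01) = 63.856483
iter 4: u=0.546170  f(a)=+0.000e+00  f'(a)=-1.119e-01  a ← 63.856483 − (+0.000e+00/-1.119e-01) = 63.856483
converged: |Δa| < 1e-12 after 4 iterations
sag = a·(cosh(S/(2a)) − 1) = 63.856483·(cosh(0.546170) − 1) = 9.763375
T_max/T_min = cosh(S/(2a)) = 1.152896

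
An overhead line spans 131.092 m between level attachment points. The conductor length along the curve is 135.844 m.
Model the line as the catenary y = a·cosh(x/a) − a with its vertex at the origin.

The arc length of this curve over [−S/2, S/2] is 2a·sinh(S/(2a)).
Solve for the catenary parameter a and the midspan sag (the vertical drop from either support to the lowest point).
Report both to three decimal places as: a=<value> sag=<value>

seed: a₀ = √(S³/(24(L−S))) = √(131.092³/(24·4.752)) = 140.546633
iter 1: u=0.466365  f(a)=+5.195e-02  f'(a)=-6.910e-02  a ← 140.546633 − (+5.195e-02/-6.910e-02) = 141.298335
iter 2: u=0.463884  f(a)=+4.197e-04  f'(a)=-6.799e-02  a ← 141.298335 − (+4.197e-04/-6.799e-02) = 141.304508
iter 3: u=0.463863  f(a)=+2.789e-08  f'(a)=-6.798e-02  a ← 141.304508 − (+2.789e-08/-6.798e-02) = 141.304508
iter 4: u=0.463863  f(a)=+0.000e+00  f'(a)=-6.798e-02  a ← 141.304508 − (+0.000e+00/-6.798e-02) = 141.304508
converged: |Δa| < 1e-12 after 4 iterations
sag = a·(cosh(S/(2a)) − 1) = 141.304508·(cosh(0.463863) − 1) = 15.476747
T_max/T_min = cosh(S/(2a)) = 1.109528

a=141.305 sag=15.477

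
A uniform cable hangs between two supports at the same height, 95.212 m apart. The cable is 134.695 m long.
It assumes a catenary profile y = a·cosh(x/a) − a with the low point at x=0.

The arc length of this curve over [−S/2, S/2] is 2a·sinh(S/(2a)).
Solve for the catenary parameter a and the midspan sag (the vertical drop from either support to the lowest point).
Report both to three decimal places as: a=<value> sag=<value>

a=31.903 sag=42.619

seed: a₀ = √(S³/(24(L−S))) = √(95.212³/(24·39.483)) = 30.180528
iter 1: u=1.577375  f(a)=+5.213e+00  f'(a)=-3.328e+00  a ← 30.180528 − (+5.213e+00/-3.328e+00) = 31.746964
iter 2: u=1.499545  f(a)=+4.334e-01  f'(a)=-2.796e+00  a ← 31.746964 − (+4.334e-01/-2.796e+00) = 31.901972
iter 3: u=1.492259  f(a)=+3.595e-03  f'(a)=-2.750e+00  a ← 31.901972 − (+3.595e-03/-2.750e+00) = 31.903279
iter 4: u=1.492198  f(a)=+2.519e-07  f'(a)=-2.749e+00  a ← 31.903279 − (+2.519e-07/-2.749e+00) = 31.903279
iter 5: u=1.492198  f(a)=+2.842e-14  f'(a)=-2.749e+00  a ← 31.903279 − (+2.842e-14/-2.749e+00) = 31.903279
converged: |Δa| < 1e-12 after 5 iterations
sag = a·(cosh(S/(2a)) − 1) = 31.903279·(cosh(1.492198) − 1) = 42.618563
T_max/T_min = cosh(S/(2a)) = 2.335868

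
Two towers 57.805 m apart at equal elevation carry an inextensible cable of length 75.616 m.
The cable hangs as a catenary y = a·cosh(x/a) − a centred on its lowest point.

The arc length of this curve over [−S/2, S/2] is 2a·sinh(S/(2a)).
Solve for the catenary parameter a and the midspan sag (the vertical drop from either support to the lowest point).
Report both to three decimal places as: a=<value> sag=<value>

a=22.177 sag=21.655

seed: a₀ = √(S³/(24(L−S))) = √(57.805³/(24·17.811)) = 21.256822
iter 1: u=1.359681  f(a)=+1.721e+00  f'(a)=-2.007e+00  a ← 21.256822 − (+1.721e+00/-2.007e+00) = 22.114295
iter 2: u=1.306960  f(a)=+1.096e-01  f'(a)=-1.759e+00  a ← 22.114295 − (+1.096e-01/-1.759e+00) = 22.176617
iter 3: u=1.303287  f(a)=+5.115e-04  f'(a)=-1.742e+00  a ← 22.176617 − (+5.115e-04/-1.742e+00) = 22.176911
iter 4: u=1.303270  f(a)=+1.126e-08  f'(a)=-1.742e+00  a ← 22.176911 − (+1.126e-08/-1.742e+00) = 22.176911
iter 5: u=1.303270  f(a)=-1.421e-14  f'(a)=-1.742e+00  a ← 22.176911 − (-1.421e-14/-1.742e+00) = 22.176911
converged: |Δa| < 1e-12 after 5 iterations
sag = a·(cosh(S/(2a)) − 1) = 22.176911·(cosh(1.303270) − 1) = 21.655272
T_max/T_min = cosh(S/(2a)) = 1.976478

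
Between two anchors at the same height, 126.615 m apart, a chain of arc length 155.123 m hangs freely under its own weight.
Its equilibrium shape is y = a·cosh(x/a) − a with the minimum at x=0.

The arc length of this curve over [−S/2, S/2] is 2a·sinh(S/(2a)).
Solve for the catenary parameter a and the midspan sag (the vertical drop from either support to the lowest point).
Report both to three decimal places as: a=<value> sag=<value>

a=56.219 sag=39.574

seed: a₀ = √(S³/(24(L−S))) = √(126.615³/(24·28.508)) = 54.467663
iter 1: u=1.162295  f(a)=+1.989e+00  f'(a)=-1.195e+00  a ← 54.467663 − (+1.989e+00/-1.195e+00) = 56.131599
iter 2: u=1.127841  f(a)=+9.477e-02  f'(a)=-1.084e+00  a ← 56.131599 − (+9.477e-02/-1.084e+00) = 56.219046
iter 3: u=1.126086  f(a)=+2.390e-04  f'(a)=-1.078e+00  a ← 56.219046 − (+2.390e-04/-1.078e+00) = 56.219267
iter 4: u=1.126082  f(a)=+1.529e-09  f'(a)=-1.078e+00  a ← 56.219267 − (+1.529e-09/-1.078e+00) = 56.219267
iter 5: u=1.126082  f(a)=+0.000e+00  f'(a)=-1.078e+00  a ← 56.219267 − (+0.000e+00/-1.078e+00) = 56.219267
converged: |Δa| < 1e-12 after 5 iterations
sag = a·(cosh(S/(2a)) − 1) = 56.219267·(cosh(1.126082) − 1) = 39.574220
T_max/T_min = cosh(S/(2a)) = 1.703926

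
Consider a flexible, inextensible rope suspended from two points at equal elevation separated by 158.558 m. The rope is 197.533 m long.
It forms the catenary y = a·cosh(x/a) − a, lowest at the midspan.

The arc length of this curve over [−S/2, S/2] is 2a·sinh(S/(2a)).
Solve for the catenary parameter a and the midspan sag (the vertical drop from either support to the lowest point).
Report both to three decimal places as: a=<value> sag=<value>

a=67.563 sag=52.102

seed: a₀ = √(S³/(24(L−S))) = √(158.558³/(24·38.975)) = 65.280513
iter 1: u=1.214436  f(a)=+2.977e+00  f'(a)=-1.380e+00  a ← 65.280513 − (+2.977e+00/-1.380e+00) = 67.438301
iter 2: u=1.175578  f(a)=+1.540e-01  f'(a)=-1.240e+00  a ← 67.438301 − (+1.540e-01/-1.240e+00) = 67.562446
iter 3: u=1.173418  f(a)=+4.617e-04  f'(a)=-1.233e+00  a ← 67.562446 − (+4.617e-04/-1.233e+00) = 67.562820
iter 4: u=1.173412  f(a)=+4.177e-09  f'(a)=-1.233e+00  a ← 67.562820 − (+4.177e-09/-1.233e+00) = 67.562820
iter 5: u=1.173412  f(a)=-2.842e-14  f'(a)=-1.233e+00  a ← 67.562820 − (-2.842e-14/-1.233e+00) = 67.562820
converged: |Δa| < 1e-12 after 5 iterations
sag = a·(cosh(S/(2a)) − 1) = 67.562820·(cosh(1.173412) − 1) = 52.101528
T_max/T_min = cosh(S/(2a)) = 1.771157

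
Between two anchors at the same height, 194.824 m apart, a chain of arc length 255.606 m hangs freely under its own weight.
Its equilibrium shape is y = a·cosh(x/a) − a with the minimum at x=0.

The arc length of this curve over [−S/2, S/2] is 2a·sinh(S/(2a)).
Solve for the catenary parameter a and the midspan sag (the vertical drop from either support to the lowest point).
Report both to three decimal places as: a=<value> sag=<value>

seed: a₀ = √(S³/(24(L−S))) = √(194.824³/(24·60.782)) = 71.198455
iter 1: u=1.368176  f(a)=+5.949e+00  f'(a)=-2.049e+00  a ← 71.198455 − (+5.949e+00/-2.049e+00) = 74.101719
iter 2: u=1.314571  f(a)=+3.832e-01  f'(a)=-1.793e+00  a ← 74.101719 − (+3.832e-01/-1.793e+00) = 74.315476
iter 3: u=1.310790  f(a)=+1.833e-03  f'(a)=-1.776e+00  a ← 74.315476 − (+1.833e-03/-1.776e+00) = 74.316508
iter 4: u=1.310772  f(a)=+4.234e-08  f'(a)=-1.776e+00  a ← 74.316508 − (+4.234e-08/-1.776e+00) = 74.316508
iter 5: u=1.310772  f(a)=+2.842e-14  f'(a)=-1.776e+00  a ← 74.316508 − (+2.842e-14/-1.776e+00) = 74.316508
converged: |Δa| < 1e-12 after 5 iterations
sag = a·(cosh(S/(2a)) − 1) = 74.316508·(cosh(1.310772) − 1) = 73.523101
T_max/T_min = cosh(S/(2a)) = 1.989324

a=74.317 sag=73.523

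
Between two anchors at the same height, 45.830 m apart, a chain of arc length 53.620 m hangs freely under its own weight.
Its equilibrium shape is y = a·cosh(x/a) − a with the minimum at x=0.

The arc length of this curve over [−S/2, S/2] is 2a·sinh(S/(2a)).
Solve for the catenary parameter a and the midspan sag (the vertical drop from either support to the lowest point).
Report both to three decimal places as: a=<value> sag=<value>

a=23.248 sag=12.238

seed: a₀ = √(S³/(24(L−S))) = √(45.830³/(24·7.790)) = 22.690833
iter 1: u=1.009879  f(a)=+4.070e-01  f'(a)=-7.592e-01  a ← 22.690833 − (+4.070e-01/-7.592e-01) = 23.226914
iter 2: u=0.986571  f(a)=+1.487e-02  f'(a)=-7.047e-01  a ← 23.226914 − (+1.487e-02/-7.047e-01) = 23.248017
iter 3: u=0.985675  f(a)=+2.152e-05  f'(a)=-7.026e-01  a ← 23.248017 − (+2.152e-05/-7.026e-01) = 23.248048
iter 4: u=0.985674  f(a)=+4.520e-11  f'(a)=-7.026e-01  a ← 23.248048 − (+4.520e-11/-7.026e-01) = 23.248048
iter 5: u=0.985674  f(a)=+7.105e-15  f'(a)=-7.026e-01  a ← 23.248048 − (+7.105e-15/-7.026e-01) = 23.248048
converged: |Δa| < 1e-12 after 5 iterations
sag = a·(cosh(S/(2a)) − 1) = 23.248048·(cosh(0.985674) − 1) = 12.237834
T_max/T_min = cosh(S/(2a)) = 1.526403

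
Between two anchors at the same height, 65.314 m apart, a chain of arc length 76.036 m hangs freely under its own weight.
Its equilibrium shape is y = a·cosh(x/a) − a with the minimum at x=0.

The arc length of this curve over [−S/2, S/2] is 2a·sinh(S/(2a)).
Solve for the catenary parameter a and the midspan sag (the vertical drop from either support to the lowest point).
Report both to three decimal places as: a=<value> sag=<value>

seed: a₀ = √(S³/(24(L−S))) = √(65.314³/(24·10.722)) = 32.905303
iter 1: u=0.992454  f(a)=+5.406e-01  f'(a)=-7.182e-01  a ← 32.905303 − (+5.406e-01/-7.182e-01) = 33.658034
iter 2: u=0.970259  f(a)=+1.911e-02  f'(a)=-6.682e-01  a ← 33.658034 − (+1.911e-02/-6.682e-01) = 33.686627
iter 3: u=0.969435  f(a)=+2.580e-05  f'(a)=-6.664e-01  a ← 33.686627 − (+2.580e-05/-6.664e-01) = 33.686666
iter 4: u=0.969434  f(a)=+4.721e-11  f'(a)=-6.664e-01  a ← 33.686666 − (+4.721e-11/-6.664e-01) = 33.686666
iter 5: u=0.969434  f(a)=+1.421e-14  f'(a)=-6.664e-01  a ← 33.686666 − (+1.421e-14/-6.664e-01) = 33.686666
converged: |Δa| < 1e-12 after 5 iterations
sag = a·(cosh(S/(2a)) − 1) = 33.686666·(cosh(0.969434) − 1) = 17.108607
T_max/T_min = cosh(S/(2a)) = 1.507875

a=33.687 sag=17.109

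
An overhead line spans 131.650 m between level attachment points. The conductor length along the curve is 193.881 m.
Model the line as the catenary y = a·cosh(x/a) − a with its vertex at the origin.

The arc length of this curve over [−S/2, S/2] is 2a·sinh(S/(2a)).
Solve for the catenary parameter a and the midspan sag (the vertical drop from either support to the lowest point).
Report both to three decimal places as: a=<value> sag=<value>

seed: a₀ = √(S³/(24(L−S))) = √(131.650³/(24·62.231)) = 39.086095
iter 1: u=1.684103  f(a)=+9.445e+00  f'(a)=-4.184e+00  a ← 39.086095 − (+9.445e+00/-4.184e+00) = 41.343572
iter 2: u=1.592146  f(a)=+8.801e-01  f'(a)=-3.437e+00  a ← 41.343572 − (+8.801e-01/-3.437e+00) = 41.599601
iter 3: u=1.582347  f(a)=+9.375e-03  f'(a)=-3.365e+00  a ← 41.599601 − (+9.375e-03/-3.365e+00) = 41.602388
iter 4: u=1.582241  f(a)=+1.089e-06  f'(a)=-3.364e+00  a ← 41.602388 − (+1.089e-06/-3.364e+00) = 41.602388
iter 5: u=1.582241  f(a)=+2.842e-14  f'(a)=-3.364e+00  a ← 41.602388 − (+2.842e-14/-3.364e+00) = 41.602388
converged: |Δa| < 1e-12 after 5 iterations
sag = a·(cosh(S/(2a)) − 1) = 41.602388·(cosh(1.582241) − 1) = 63.887987
T_max/T_min = cosh(S/(2a)) = 2.535681

a=41.602 sag=63.888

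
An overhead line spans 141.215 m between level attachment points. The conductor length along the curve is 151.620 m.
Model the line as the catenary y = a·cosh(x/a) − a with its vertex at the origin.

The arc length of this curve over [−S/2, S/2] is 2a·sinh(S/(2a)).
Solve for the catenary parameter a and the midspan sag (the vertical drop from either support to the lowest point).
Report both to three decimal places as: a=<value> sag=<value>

seed: a₀ = √(S³/(24(L−S))) = √(141.215³/(24·10.405)) = 106.192680
iter 1: u=0.664900  f(a)=+2.324e-01  f'(a)=-2.048e-01  a ← 106.192680 − (+2.324e-01/-2.048e-01) = 107.327802
iter 2: u=0.657868  f(a)=+3.779e-03  f'(a)=-1.982e-01  a ← 107.327802 − (+3.779e-03/-1.982e-01) = 107.346875
iter 3: u=0.657751  f(a)=+1.036e-06  f'(a)=-1.980e-01  a ← 107.346875 − (+1.036e-06/-1.980e-01) = 107.346880
iter 4: u=0.657751  f(a)=+1.137e-13  f'(a)=-1.980e-01  a ← 107.346880 − (+1.137e-13/-1.980e-01) = 107.346880
converged: |Δa| < 1e-12 after 4 iterations
sag = a·(cosh(S/(2a)) − 1) = 107.346880·(cosh(0.657751) − 1) = 24.070428
T_max/T_min = cosh(S/(2a)) = 1.224230

a=107.347 sag=24.070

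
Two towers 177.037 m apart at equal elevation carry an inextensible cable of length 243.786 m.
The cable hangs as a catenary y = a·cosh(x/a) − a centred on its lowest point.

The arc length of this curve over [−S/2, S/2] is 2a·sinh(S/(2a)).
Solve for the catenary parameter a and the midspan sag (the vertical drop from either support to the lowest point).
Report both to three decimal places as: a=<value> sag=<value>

seed: a₀ = √(S³/(24(L−S))) = √(177.037³/(24·66.749)) = 58.852926
iter 1: u=1.504063  f(a)=+7.970e+00  f'(a)=-2.825e+00  a ← 58.852926 − (+7.970e+00/-2.825e+00) = 61.674341
iter 2: u=1.435257  f(a)=+6.089e-01  f'(a)=-2.408e+00  a ← 61.674341 − (+6.089e-01/-2.408e+00) = 61.927214
iter 3: u=1.429396  f(a)=+4.205e-03  f'(a)=-2.375e+00  a ← 61.927214 − (+4.205e-03/-2.375e+00) = 61.928984
iter 4: u=1.429355  f(a)=+2.036e-07  f'(a)=-2.375e+00  a ← 61.928984 − (+2.036e-07/-2.375e+00) = 61.928984
iter 5: u=1.429355  f(a)=+2.842e-14  f'(a)=-2.375e+00  a ← 61.928984 − (+2.842e-14/-2.375e+00) = 61.928984
converged: |Δa| < 1e-12 after 5 iterations
sag = a·(cosh(S/(2a)) − 1) = 61.928984·(cosh(1.429355) − 1) = 74.793737
T_max/T_min = cosh(S/(2a)) = 2.207734

a=61.929 sag=74.794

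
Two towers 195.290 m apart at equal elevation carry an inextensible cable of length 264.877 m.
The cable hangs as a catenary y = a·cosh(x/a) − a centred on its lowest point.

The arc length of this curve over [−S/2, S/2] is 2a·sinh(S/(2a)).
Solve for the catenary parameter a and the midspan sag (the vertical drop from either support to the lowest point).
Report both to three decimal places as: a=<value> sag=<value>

seed: a₀ = √(S³/(24(L−S))) = √(195.290³/(24·69.587)) = 66.780602
iter 1: u=1.462176  f(a)=+7.829e+00  f'(a)=-2.565e+00  a ← 66.780602 − (+7.829e+00/-2.565e+00) = 69.832765
iter 2: u=1.398269  f(a)=+5.687e-01  f'(a)=-2.205e+00  a ← 69.832765 − (+5.687e-01/-2.205e+00) = 70.090721
iter 3: u=1.393123  f(a)=+3.521e-03  f'(a)=-2.177e+00  a ← 70.090721 − (+3.521e-03/-2.177e+00) = 70.092337
iter 4: u=1.393091  f(a)=+1.368e-07  f'(a)=-2.177e+00  a ← 70.092337 − (+1.368e-07/-2.177e+00) = 70.092338
iter 5: u=1.393091  f(a)=+0.000e+00  f'(a)=-2.177e+00  a ← 70.092338 − (+0.000e+00/-2.177e+00) = 70.092338
converged: |Δa| < 1e-12 after 5 iterations
sag = a·(cosh(S/(2a)) − 1) = 70.092338·(cosh(1.393091) − 1) = 79.750554
T_max/T_min = cosh(S/(2a)) = 2.137793

a=70.092 sag=79.751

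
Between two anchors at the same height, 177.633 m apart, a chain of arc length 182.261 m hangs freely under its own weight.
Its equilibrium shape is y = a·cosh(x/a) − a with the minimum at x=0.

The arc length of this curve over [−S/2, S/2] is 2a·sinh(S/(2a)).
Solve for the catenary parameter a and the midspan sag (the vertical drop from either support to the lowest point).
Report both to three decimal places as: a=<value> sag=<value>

seed: a₀ = √(S³/(24(L−S))) = √(177.633³/(24·4.628)) = 224.637977
iter 1: u=0.395376  f(a)=+3.631e-02  f'(a)=-4.185e-02  a ← 224.637977 − (+3.631e-02/-4.185e-02) = 225.505513
iter 2: u=0.393855  f(a)=+2.114e-04  f'(a)=-4.137e-02  a ← 225.505513 − (+2.114e-04/-4.137e-02) = 225.510623
iter 3: u=0.393846  f(a)=+7.261e-09  f'(a)=-4.136e-02  a ← 225.510623 − (+7.261e-09/-4.136e-02) = 225.510623
iter 4: u=0.393846  f(a)=-2.842e-14  f'(a)=-4.136e-02  a ← 225.510623 − (-2.842e-14/-4.136e-02) = 225.510623
converged: |Δa| < 1e-12 after 4 iterations
sag = a·(cosh(S/(2a)) − 1) = 225.510623·(cosh(0.393846) − 1) = 17.717272
T_max/T_min = cosh(S/(2a)) = 1.078565

a=225.511 sag=17.717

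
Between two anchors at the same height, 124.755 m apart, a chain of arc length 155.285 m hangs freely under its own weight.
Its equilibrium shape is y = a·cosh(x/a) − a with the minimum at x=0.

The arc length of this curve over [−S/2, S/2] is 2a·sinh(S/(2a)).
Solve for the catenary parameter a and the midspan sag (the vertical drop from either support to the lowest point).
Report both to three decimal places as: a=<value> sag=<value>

a=53.270 sag=40.890

seed: a₀ = √(S³/(24(L−S))) = √(124.755³/(24·30.530)) = 51.477556
iter 1: u=1.211742  f(a)=+2.321e+00  f'(a)=-1.370e+00  a ← 51.477556 − (+2.321e+00/-1.370e+00) = 53.172357
iter 2: u=1.173119  f(a)=+1.196e-01  f'(a)=-1.232e+00  a ← 53.172357 − (+1.196e-01/-1.232e+00) = 53.269419
iter 3: u=1.170981  f(a)=+3.554e-04  f'(a)=-1.225e+00  a ← 53.269419 − (+3.554e-04/-1.225e+00) = 53.269709
iter 4: u=1.170975  f(a)=+3.159e-09  f'(a)=-1.225e+00  a ← 53.269709 − (+3.159e-09/-1.225e+00) = 53.269709
iter 5: u=1.170975  f(a)=+0.000e+00  f'(a)=-1.225e+00  a ← 53.269709 − (+0.000e+00/-1.225e+00) = 53.269709
converged: |Δa| < 1e-12 after 5 iterations
sag = a·(cosh(S/(2a)) − 1) = 53.269709·(cosh(1.170975) − 1) = 40.889835
T_max/T_min = cosh(S/(2a)) = 1.767600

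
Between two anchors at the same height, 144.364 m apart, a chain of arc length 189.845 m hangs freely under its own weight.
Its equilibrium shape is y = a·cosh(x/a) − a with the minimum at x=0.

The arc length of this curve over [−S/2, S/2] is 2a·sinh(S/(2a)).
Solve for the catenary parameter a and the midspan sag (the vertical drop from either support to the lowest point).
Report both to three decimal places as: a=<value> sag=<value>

a=54.821 sag=54.795

seed: a₀ = √(S³/(24(L−S))) = √(144.364³/(24·45.481)) = 52.501020
iter 1: u=1.374869  f(a)=+4.497e+00  f'(a)=-2.083e+00  a ← 52.501020 − (+4.497e+00/-2.083e+00) = 54.660035
iter 2: u=1.320563  f(a)=+2.923e-01  f'(a)=-1.820e+00  a ← 54.660035 − (+2.923e-01/-1.820e+00) = 54.820613
iter 3: u=1.316695  f(a)=+1.425e-03  f'(a)=-1.803e+00  a ← 54.820613 − (+1.425e-03/-1.803e+00) = 54.821403
iter 4: u=1.316676  f(a)=+3.420e-08  f'(a)=-1.802e+00  a ← 54.821403 − (+3.420e-08/-1.802e+00) = 54.821403
iter 5: u=1.316676  f(a)=+2.842e-14  f'(a)=-1.802e+00  a ← 54.821403 − (+2.842e-14/-1.802e+00) = 54.821403
converged: |Δa| < 1e-12 after 5 iterations
sag = a·(cosh(S/(2a)) − 1) = 54.821403·(cosh(1.316676) − 1) = 54.794596
T_max/T_min = cosh(S/(2a)) = 1.999511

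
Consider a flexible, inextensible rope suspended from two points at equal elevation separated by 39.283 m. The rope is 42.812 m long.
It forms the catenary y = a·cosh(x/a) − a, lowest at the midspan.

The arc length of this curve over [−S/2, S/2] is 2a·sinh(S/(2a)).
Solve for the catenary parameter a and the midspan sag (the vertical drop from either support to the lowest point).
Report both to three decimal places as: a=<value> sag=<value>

a=27.106 sag=7.433

seed: a₀ = √(S³/(24(L−S))) = √(39.283³/(24·3.529)) = 26.753187
iter 1: u=0.734174  f(a)=+9.634e-02  f'(a)=-2.783e-01  a ← 26.753187 − (+9.634e-02/-2.783e-01) = 27.099335
iter 2: u=0.724796  f(a)=+1.902e-03  f'(a)=-2.674e-01  a ← 27.099335 − (+1.902e-03/-2.674e-01) = 27.106446
iter 3: u=0.724606  f(a)=+7.740e-07  f'(a)=-2.672e-01  a ← 27.106446 − (+7.740e-07/-2.672e-01) = 27.106448
iter 4: u=0.724606  f(a)=+1.279e-13  f'(a)=-2.672e-01  a ← 27.106448 − (+1.279e-13/-2.672e-01) = 27.106448
converged: |Δa| < 1e-12 after 4 iterations
sag = a·(cosh(S/(2a)) − 1) = 27.106448·(cosh(0.724606) − 1) = 7.433042
T_max/T_min = cosh(S/(2a)) = 1.274217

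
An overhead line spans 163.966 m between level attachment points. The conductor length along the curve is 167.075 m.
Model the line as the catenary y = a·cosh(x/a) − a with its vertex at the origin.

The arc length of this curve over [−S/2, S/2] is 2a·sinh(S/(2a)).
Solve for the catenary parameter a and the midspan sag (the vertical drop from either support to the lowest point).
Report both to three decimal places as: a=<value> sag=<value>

a=243.749 sag=13.918

seed: a₀ = √(S³/(24(L−S))) = √(163.966³/(24·3.109)) = 243.060687
iter 1: u=0.337294  f(a)=+1.773e-02  f'(a)=-2.587e-02  a ← 243.060687 − (+1.773e-02/-2.587e-02) = 243.746044
iter 2: u=0.336346  f(a)=+7.528e-05  f'(a)=-2.566e-02  a ← 243.746044 − (+7.528e-05/-2.566e-02) = 243.748978
iter 3: u=0.336342  f(a)=+1.370e-09  f'(a)=-2.565e-02  a ← 243.748978 − (+1.370e-09/-2.565e-02) = 243.748978
iter 4: u=0.336342  f(a)=-2.842e-14  f'(a)=-2.565e-02  a ← 243.748978 − (-2.842e-14/-2.565e-02) = 243.748978
converged: |Δa| < 1e-12 after 4 iterations
sag = a·(cosh(S/(2a)) − 1) = 243.748978·(cosh(0.336342) − 1) = 13.917625
T_max/T_min = cosh(S/(2a)) = 1.057098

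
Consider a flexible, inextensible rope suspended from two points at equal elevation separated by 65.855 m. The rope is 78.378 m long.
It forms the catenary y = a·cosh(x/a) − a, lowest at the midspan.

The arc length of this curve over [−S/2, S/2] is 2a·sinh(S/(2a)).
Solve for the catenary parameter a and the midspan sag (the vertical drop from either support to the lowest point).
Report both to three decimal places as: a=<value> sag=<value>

seed: a₀ = √(S³/(24(L−S))) = √(65.855³/(24·12.523)) = 30.826436
iter 1: u=1.068158  f(a)=+7.341e-01  f'(a)=-9.090e-01  a ← 30.826436 − (+7.341e-01/-9.090e-01) = 31.634022
iter 2: u=1.040889  f(a)=+2.984e-02  f'(a)=-8.365e-01  a ← 31.634022 − (+2.984e-02/-8.365e-01) = 31.669692
iter 3: u=1.039716  f(a)=+5.392e-05  f'(a)=-8.335e-01  a ← 31.669692 − (+5.392e-05/-8.335e-01) = 31.669757
iter 4: u=1.039714  f(a)=+1.767e-10  f'(a)=-8.335e-01  a ← 31.669757 − (+1.767e-10/-8.335e-01) = 31.669757
iter 5: u=1.039714  f(a)=+1.421e-14  f'(a)=-8.335e-01  a ← 31.669757 − (+1.421e-14/-8.335e-01) = 31.669757
converged: |Δa| < 1e-12 after 5 iterations
sag = a·(cosh(S/(2a)) − 1) = 31.669757·(cosh(1.039714) − 1) = 18.716265
T_max/T_min = cosh(S/(2a)) = 1.590982

a=31.670 sag=18.716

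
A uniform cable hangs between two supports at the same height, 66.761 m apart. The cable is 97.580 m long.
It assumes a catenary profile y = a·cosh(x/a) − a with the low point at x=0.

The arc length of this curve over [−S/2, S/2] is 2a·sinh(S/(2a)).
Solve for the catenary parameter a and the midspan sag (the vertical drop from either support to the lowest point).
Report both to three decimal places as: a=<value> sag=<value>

a=21.321 sag=31.924

seed: a₀ = √(S³/(24(L−S))) = √(66.761³/(24·30.819)) = 20.057156
iter 1: u=1.664269  f(a)=+4.561e+00  f'(a)=-4.013e+00  a ← 20.057156 − (+4.561e+00/-4.013e+00) = 21.193644
iter 2: u=1.575024  f(a)=+4.163e-01  f'(a)=-3.311e+00  a ← 21.193644 − (+4.163e-01/-3.311e+00) = 21.319394
iter 3: u=1.565734  f(a)=+4.240e-03  f'(a)=-3.244e+00  a ← 21.319394 − (+4.240e-03/-3.244e+00) = 21.320701
iter 4: u=1.565638  f(a)=+4.495e-07  f'(a)=-3.243e+00  a ← 21.320701 − (+4.495e-07/-3.243e+00) = 21.320702
iter 5: u=1.565638  f(a)=-1.421e-14  f'(a)=-3.243e+00  a ← 21.320702 − (-1.421e-14/-3.243e+00) = 21.320702
converged: |Δa| < 1e-12 after 5 iterations
sag = a·(cosh(S/(2a)) − 1) = 21.320702·(cosh(1.565638) − 1) = 31.924358
T_max/T_min = cosh(S/(2a)) = 2.497341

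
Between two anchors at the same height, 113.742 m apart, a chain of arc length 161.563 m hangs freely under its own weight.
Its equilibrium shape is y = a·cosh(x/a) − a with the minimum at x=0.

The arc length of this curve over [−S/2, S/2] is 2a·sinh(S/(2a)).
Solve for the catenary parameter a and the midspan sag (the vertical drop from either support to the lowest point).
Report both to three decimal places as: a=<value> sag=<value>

a=37.877 sag=51.344

seed: a₀ = √(S³/(24(L−S))) = √(113.742³/(24·47.821)) = 35.806869
iter 1: u=1.588271  f(a)=+6.407e+00  f'(a)=-3.408e+00  a ← 35.806869 − (+6.407e+00/-3.408e+00) = 37.686575
iter 2: u=1.509052  f(a)=+5.391e-01  f'(a)=-2.857e+00  a ← 37.686575 − (+5.391e-01/-2.857e+00) = 37.875268
iter 3: u=1.501534  f(a)=+4.591e-03  f'(a)=-2.808e+00  a ← 37.875268 − (+4.591e-03/-2.808e+00) = 37.876903
iter 4: u=1.501469  f(a)=+3.393e-07  f'(a)=-2.808e+00  a ← 37.876903 − (+3.393e-07/-2.808e+00) = 37.876903
iter 5: u=1.501469  f(a)=-2.842e-14  f'(a)=-2.808e+00  a ← 37.876903 − (-2.842e-14/-2.808e+00) = 37.876903
converged: |Δa| < 1e-12 after 5 iterations
sag = a·(cosh(S/(2a)) − 1) = 37.876903·(cosh(1.501469) − 1) = 51.343670
T_max/T_min = cosh(S/(2a)) = 2.355540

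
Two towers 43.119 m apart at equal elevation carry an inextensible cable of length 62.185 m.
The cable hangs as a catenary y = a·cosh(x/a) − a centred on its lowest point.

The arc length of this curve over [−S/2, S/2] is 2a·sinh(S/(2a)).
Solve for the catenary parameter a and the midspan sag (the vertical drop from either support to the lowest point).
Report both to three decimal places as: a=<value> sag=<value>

a=14.038 sag=20.077

seed: a₀ = √(S³/(24(L−S))) = √(43.119³/(24·19.066)) = 13.236331
iter 1: u=1.628812  f(a)=+2.695e+00  f'(a)=-3.721e+00  a ← 13.236331 − (+2.695e+00/-3.721e+00) = 13.960530
iter 2: u=1.544318  f(a)=+2.370e-01  f'(a)=-3.093e+00  a ← 13.960530 − (+2.370e-01/-3.093e+00) = 14.037146
iter 3: u=1.535889  f(a)=+2.223e-03  f'(a)=-3.035e+00  a ← 14.037146 − (+2.223e-03/-3.035e+00) = 14.037878
iter 4: u=1.535809  f(a)=+1.996e-07  f'(a)=-3.035e+00  a ← 14.037878 − (+1.996e-07/-3.035e+00) = 14.037878
iter 5: u=1.535809  f(a)=+0.000e+00  f'(a)=-3.035e+00  a ← 14.037878 − (+0.000e+00/-3.035e+00) = 14.037878
converged: |Δa| < 1e-12 after 5 iterations
sag = a·(cosh(S/(2a)) − 1) = 14.037878·(cosh(1.535809) − 1) = 20.076717
T_max/T_min = cosh(S/(2a)) = 2.430182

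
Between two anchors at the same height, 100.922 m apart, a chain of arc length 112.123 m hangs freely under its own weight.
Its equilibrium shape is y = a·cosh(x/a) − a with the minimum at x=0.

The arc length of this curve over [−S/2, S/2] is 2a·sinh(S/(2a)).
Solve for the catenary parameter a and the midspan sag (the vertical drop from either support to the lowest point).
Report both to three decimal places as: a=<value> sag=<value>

a=62.841 sag=21.372

seed: a₀ = √(S³/(24(L−S))) = √(100.922³/(24·11.201)) = 61.836479
iter 1: u=0.816039  f(a)=+3.789e-01  f'(a)=-3.870e-01  a ← 61.836479 − (+3.789e-01/-3.870e-01) = 62.815633
iter 2: u=0.803319  f(a)=+9.188e-03  f'(a)=-3.684e-01  a ← 62.815633 − (+9.188e-03/-3.684e-01) = 62.840571
iter 3: u=0.803000  f(a)=+5.699e-06  f'(a)=-3.680e-01  a ← 62.840571 − (+5.699e-06/-3.680e-01) = 62.840587
iter 4: u=0.803000  f(a)=+2.203e-12  f'(a)=-3.680e-01  a ← 62.840587 − (+2.203e-12/-3.680e-01) = 62.840587
converged: |Δa| < 1e-12 after 4 iterations
sag = a·(cosh(S/(2a)) − 1) = 62.840587·(cosh(0.803000) − 1) = 21.372424
T_max/T_min = cosh(S/(2a)) = 1.340105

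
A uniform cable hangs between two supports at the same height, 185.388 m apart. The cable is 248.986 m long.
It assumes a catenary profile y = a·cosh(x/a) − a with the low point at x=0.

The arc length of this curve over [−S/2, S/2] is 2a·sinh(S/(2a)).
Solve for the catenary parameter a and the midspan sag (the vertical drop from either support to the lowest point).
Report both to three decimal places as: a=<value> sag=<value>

seed: a₀ = √(S³/(24(L−S))) = √(185.388³/(24·63.598)) = 64.609306
iter 1: u=1.434685  f(a)=+6.875e+00  f'(a)=-2.405e+00  a ← 64.609306 − (+6.875e+00/-2.405e+00) = 67.468246
iter 2: u=1.373891  f(a)=+4.827e-01  f'(a)=-2.078e+00  a ← 67.468246 − (+4.827e-01/-2.078e+00) = 67.700529
iter 3: u=1.369177  f(a)=+2.776e-03  f'(a)=-2.054e+00  a ← 67.700529 − (+2.776e-03/-2.054e+00) = 67.701881
iter 4: u=1.369150  f(a)=+9.301e-08  f'(a)=-2.054e+00  a ← 67.701881 − (+9.301e-08/-2.054e+00) = 67.701881
iter 5: u=1.369150  f(a)=+2.842e-14  f'(a)=-2.054e+00  a ← 67.701881 − (+2.842e-14/-2.054e+00) = 67.701881
converged: |Δa| < 1e-12 after 5 iterations
sag = a·(cosh(S/(2a)) − 1) = 67.701881·(cosh(1.369150) − 1) = 74.009275
T_max/T_min = cosh(S/(2a)) = 2.093164

a=67.702 sag=74.009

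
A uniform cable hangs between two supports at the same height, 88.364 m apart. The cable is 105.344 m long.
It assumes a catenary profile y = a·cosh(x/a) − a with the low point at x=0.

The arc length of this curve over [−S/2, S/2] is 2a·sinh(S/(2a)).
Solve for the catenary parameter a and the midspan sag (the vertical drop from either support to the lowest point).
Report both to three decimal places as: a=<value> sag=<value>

seed: a₀ = √(S³/(24(L−S))) = √(88.364³/(24·16.980)) = 41.147039
iter 1: u=1.073759  f(a)=+1.006e+00  f'(a)=-9.245e-01  a ← 41.147039 − (+1.006e+00/-9.245e-01) = 42.235384
iter 2: u=1.046090  f(a)=+4.130e-02  f'(a)=-8.500e-01  a ← 42.235384 − (+4.130e-02/-8.500e-01) = 42.283974
iter 3: u=1.044888  f(a)=+7.619e-05  f'(a)=-8.469e-01  a ← 42.283974 − (+7.619e-05/-8.469e-01) = 42.284064
iter 4: u=1.044885  f(a)=+2.603e-10  f'(a)=-8.469e-01  a ← 42.284064 − (+2.603e-10/-8.469e-01) = 42.284064
iter 5: u=1.044885  f(a)=+1.421e-14  f'(a)=-8.469e-01  a ← 42.284064 − (+1.421e-14/-8.469e-01) = 42.284064
converged: |Δa| < 1e-12 after 5 iterations
sag = a·(cosh(S/(2a)) − 1) = 42.284064·(cosh(1.044885) − 1) = 25.260600
T_max/T_min = cosh(S/(2a)) = 1.597402

a=42.284 sag=25.261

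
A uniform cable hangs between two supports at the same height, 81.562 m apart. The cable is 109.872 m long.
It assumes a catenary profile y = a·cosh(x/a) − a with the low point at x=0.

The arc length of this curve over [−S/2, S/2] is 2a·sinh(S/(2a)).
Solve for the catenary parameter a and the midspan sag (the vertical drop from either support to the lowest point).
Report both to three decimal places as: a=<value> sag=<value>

seed: a₀ = √(S³/(24(L−S))) = √(81.562³/(24·28.310)) = 28.258965
iter 1: u=1.443117  f(a)=+3.098e+00  f'(a)=-2.453e+00  a ← 28.258965 − (+3.098e+00/-2.453e+00) = 29.521991
iter 2: u=1.381377  f(a)=+2.198e-01  f'(a)=-2.116e+00  a ← 29.521991 − (+2.198e-01/-2.116e+00) = 29.625866
iter 3: u=1.376534  f(a)=+1.293e-03  f'(a)=-2.091e+00  a ← 29.625866 − (+1.293e-03/-2.091e+00) = 29.626485
iter 4: u=1.376505  f(a)=+4.536e-08  f'(a)=-2.091e+00  a ← 29.626485 − (+4.536e-08/-2.091e+00) = 29.626485
iter 5: u=1.376505  f(a)=+0.000e+00  f'(a)=-2.091e+00  a ← 29.626485 − (+0.000e+00/-2.091e+00) = 29.626485
converged: |Δa| < 1e-12 after 5 iterations
sag = a·(cosh(S/(2a)) − 1) = 29.626485·(cosh(1.376505) − 1) = 32.789000
T_max/T_min = cosh(S/(2a)) = 2.106746

a=29.626 sag=32.789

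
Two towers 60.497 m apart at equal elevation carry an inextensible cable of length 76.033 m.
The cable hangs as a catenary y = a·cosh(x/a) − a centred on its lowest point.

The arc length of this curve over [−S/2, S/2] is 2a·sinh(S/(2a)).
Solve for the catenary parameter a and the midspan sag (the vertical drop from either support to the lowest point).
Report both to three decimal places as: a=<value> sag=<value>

a=25.256 sag=20.385

seed: a₀ = √(S³/(24(L−S))) = √(60.497³/(24·15.536)) = 24.368317
iter 1: u=1.241304  f(a)=+1.242e+00  f'(a)=-1.483e+00  a ← 24.368317 − (+1.242e+00/-1.483e+00) = 25.205836
iter 2: u=1.200059  f(a)=+6.689e-02  f'(a)=-1.327e+00  a ← 25.205836 − (+6.689e-02/-1.327e+00) = 25.256249
iter 3: u=1.197664  f(a)=+2.186e-04  f'(a)=-1.318e+00  a ← 25.256249 − (+2.186e-04/-1.318e+00) = 25.256415
iter 4: u=1.197656  f(a)=+2.350e-09  f'(a)=-1.318e+00  a ← 25.256415 − (+2.350e-09/-1.318e+00) = 25.256415
iter 5: u=1.197656  f(a)=+0.000e+00  f'(a)=-1.318e+00  a ← 25.256415 − (+0.000e+00/-1.318e+00) = 25.256415
converged: |Δa| < 1e-12 after 5 iterations
sag = a·(cosh(S/(2a)) − 1) = 25.256415·(cosh(1.197656) − 1) = 20.385022
T_max/T_min = cosh(S/(2a)) = 1.807123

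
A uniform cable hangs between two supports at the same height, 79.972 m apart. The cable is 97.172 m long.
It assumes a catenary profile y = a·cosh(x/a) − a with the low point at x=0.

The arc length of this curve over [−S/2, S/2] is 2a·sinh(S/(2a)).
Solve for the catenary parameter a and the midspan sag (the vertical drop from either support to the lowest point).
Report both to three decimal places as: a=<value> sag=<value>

seed: a₀ = √(S³/(24(L−S))) = √(79.972³/(24·17.200)) = 35.199548
iter 1: u=1.135980  f(a)=+1.145e+00  f'(a)=-1.109e+00  a ← 35.199548 − (+1.145e+00/-1.109e+00) = 36.231236
iter 2: u=1.103633  f(a)=+5.225e-02  f'(a)=-1.010e+00  a ← 36.231236 − (+5.225e-02/-1.010e+00) = 36.282956
iter 3: u=1.102060  f(a)=+1.204e-04  f'(a)=-1.006e+00  a ← 36.282956 − (+1.204e-04/-1.006e+00) = 36.283076
iter 4: u=1.102057  f(a)=+6.427e-10  f'(a)=-1.006e+00  a ← 36.283076 − (+6.427e-10/-1.006e+00) = 36.283076
iter 5: u=1.102057  f(a)=+0.000e+00  f'(a)=-1.006e+00  a ← 36.283076 − (+0.000e+00/-1.006e+00) = 36.283076
converged: |Δa| < 1e-12 after 5 iterations
sag = a·(cosh(S/(2a)) − 1) = 36.283076·(cosh(1.102057) − 1) = 24.355699
T_max/T_min = cosh(S/(2a)) = 1.671269

a=36.283 sag=24.356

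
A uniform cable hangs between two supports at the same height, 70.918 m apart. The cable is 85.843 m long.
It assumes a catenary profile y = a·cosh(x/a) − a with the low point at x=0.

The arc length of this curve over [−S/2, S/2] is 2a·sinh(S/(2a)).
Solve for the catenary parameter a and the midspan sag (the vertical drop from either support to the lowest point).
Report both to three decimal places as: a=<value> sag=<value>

seed: a₀ = √(S³/(24(L−S))) = √(70.918³/(24·14.925)) = 31.555272
iter 1: u=1.123711  f(a)=+9.711e-01  f'(a)=-1.071e+00  a ← 31.555272 − (+9.711e-01/-1.071e+00) = 32.462100
iter 2: u=1.092320  f(a)=+4.344e-02  f'(a)=-9.771e-01  a ← 32.462100 − (+4.344e-02/-9.771e-01) = 32.506556
iter 3: u=1.090826  f(a)=+9.590e-05  f'(a)=-9.728e-01  a ← 32.506556 − (+9.590e-05/-9.728e-01) = 32.506654
iter 4: u=1.090823  f(a)=+4.698e-10  f'(a)=-9.727e-01  a ← 32.506654 − (+4.698e-10/-9.727e-01) = 32.506654
iter 5: u=1.090823  f(a)=-1.421e-14  f'(a)=-9.727e-01  a ← 32.506654 − (-1.421e-14/-9.727e-01) = 32.506654
converged: |Δa| < 1e-12 after 5 iterations
sag = a·(cosh(S/(2a)) − 1) = 32.506654·(cosh(1.090823) − 1) = 21.335130
T_max/T_min = cosh(S/(2a)) = 1.656331

a=32.507 sag=21.335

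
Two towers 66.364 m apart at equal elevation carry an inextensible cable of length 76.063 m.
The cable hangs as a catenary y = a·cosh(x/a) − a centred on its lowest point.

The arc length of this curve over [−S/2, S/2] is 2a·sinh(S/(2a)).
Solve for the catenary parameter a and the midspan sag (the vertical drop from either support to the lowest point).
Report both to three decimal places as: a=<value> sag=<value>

seed: a₀ = √(S³/(24(L−S))) = √(66.364³/(24·9.699)) = 35.434779
iter 1: u=0.936425  f(a)=+4.342e-01  f'(a)=-5.970e-01  a ← 35.434779 − (+4.342e-01/-5.970e-01) = 36.162191
iter 2: u=0.917588  f(a)=+1.373e-02  f'(a)=-5.597e-01  a ← 36.162191 − (+1.373e-02/-5.597e-01) = 36.186723
iter 3: u=0.916966  f(a)=+1.472e-05  f'(a)=-5.585e-01  a ← 36.186723 − (+1.472e-05/-5.585e-01) = 36.186750
iter 4: u=0.916965  f(a)=+1.695e-11  f'(a)=-5.585e-01  a ← 36.186750 − (+1.695e-11/-5.585e-01) = 36.186750
converged: |Δa| < 1e-12 after 4 iterations
sag = a·(cosh(S/(2a)) − 1) = 36.186750·(cosh(0.916965) − 1) = 16.309687
T_max/T_min = cosh(S/(2a)) = 1.450709

a=36.187 sag=16.310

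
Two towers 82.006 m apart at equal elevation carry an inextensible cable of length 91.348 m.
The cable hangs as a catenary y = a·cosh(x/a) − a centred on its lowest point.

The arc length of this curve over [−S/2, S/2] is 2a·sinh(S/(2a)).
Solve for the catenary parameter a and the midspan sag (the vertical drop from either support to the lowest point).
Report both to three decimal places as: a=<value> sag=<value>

a=50.422 sag=17.611

seed: a₀ = √(S³/(24(L−S))) = √(82.006³/(24·9.342)) = 49.595571
iter 1: u=0.826747  f(a)=+3.245e-01  f'(a)=-4.031e-01  a ← 49.595571 − (+3.245e-01/-4.031e-01) = 50.400588
iter 2: u=0.813542  f(a)=+8.070e-03  f'(a)=-3.833e-01  a ← 50.400588 − (+8.070e-03/-3.833e-01) = 50.421642
iter 3: u=0.813202  f(a)=+5.273e-06  f'(a)=-3.828e-01  a ← 50.421642 − (+5.273e-06/-3.828e-01) = 50.421656
iter 4: u=0.813202  f(a)=+2.274e-12  f'(a)=-3.828e-01  a ← 50.421656 − (+2.274e-12/-3.828e-01) = 50.421656
converged: |Δa| < 1e-12 after 4 iterations
sag = a·(cosh(S/(2a)) − 1) = 50.421656·(cosh(0.813202) − 1) = 17.611113
T_max/T_min = cosh(S/(2a)) = 1.349277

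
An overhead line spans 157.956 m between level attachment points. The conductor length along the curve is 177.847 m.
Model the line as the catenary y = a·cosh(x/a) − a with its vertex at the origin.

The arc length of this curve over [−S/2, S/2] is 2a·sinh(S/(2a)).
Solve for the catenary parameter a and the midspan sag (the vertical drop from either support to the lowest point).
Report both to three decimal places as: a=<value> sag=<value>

seed: a₀ = √(S³/(24(L−S))) = √(157.956³/(24·19.891)) = 90.859483
iter 1: u=0.869232  f(a)=+7.651e-01  f'(a)=-4.718e-01  a ← 90.859483 − (+7.651e-01/-4.718e-01) = 92.481066
iter 2: u=0.853991  f(a)=+2.096e-02  f'(a)=-4.463e-01  a ← 92.481066 − (+2.096e-02/-4.463e-01) = 92.528038
iter 3: u=0.853557  f(a)=+1.672e-05  f'(a)=-4.456e-01  a ← 92.528038 − (+1.672e-05/-4.456e-01) = 92.528075
iter 4: u=0.853557  f(a)=+1.071e-11  f'(a)=-4.456e-01  a ← 92.528075 − (+1.071e-11/-4.456e-01) = 92.528075
converged: |Δa| < 1e-12 after 4 iterations
sag = a·(cosh(S/(2a)) − 1) = 92.528075·(cosh(0.853557) − 1) = 35.802878
T_max/T_min = cosh(S/(2a)) = 1.386941

a=92.528 sag=35.803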